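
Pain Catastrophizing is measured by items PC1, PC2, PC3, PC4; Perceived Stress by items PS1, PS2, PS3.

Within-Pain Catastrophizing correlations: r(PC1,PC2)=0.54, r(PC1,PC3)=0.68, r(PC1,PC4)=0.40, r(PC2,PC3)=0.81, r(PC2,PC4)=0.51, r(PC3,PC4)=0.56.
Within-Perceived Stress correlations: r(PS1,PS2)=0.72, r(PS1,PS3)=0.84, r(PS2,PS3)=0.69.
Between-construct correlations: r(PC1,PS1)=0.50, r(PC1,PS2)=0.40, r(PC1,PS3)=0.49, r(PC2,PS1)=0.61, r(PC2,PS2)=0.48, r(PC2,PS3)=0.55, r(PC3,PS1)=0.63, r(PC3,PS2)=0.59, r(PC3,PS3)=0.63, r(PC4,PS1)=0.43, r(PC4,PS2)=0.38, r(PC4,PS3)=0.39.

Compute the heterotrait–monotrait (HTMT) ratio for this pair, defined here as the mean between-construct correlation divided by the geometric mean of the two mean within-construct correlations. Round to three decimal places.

0.766

Mean between = 6.08/12 = 0.5067.
Mean within-PC = 3.50/6 = 0.5833; mean within-PS = 2.25/3 = 0.7500.
Geometric mean = √(0.5833 × 0.7500) = 0.6614.
HTMT = 0.5067 / 0.6614 = 0.766.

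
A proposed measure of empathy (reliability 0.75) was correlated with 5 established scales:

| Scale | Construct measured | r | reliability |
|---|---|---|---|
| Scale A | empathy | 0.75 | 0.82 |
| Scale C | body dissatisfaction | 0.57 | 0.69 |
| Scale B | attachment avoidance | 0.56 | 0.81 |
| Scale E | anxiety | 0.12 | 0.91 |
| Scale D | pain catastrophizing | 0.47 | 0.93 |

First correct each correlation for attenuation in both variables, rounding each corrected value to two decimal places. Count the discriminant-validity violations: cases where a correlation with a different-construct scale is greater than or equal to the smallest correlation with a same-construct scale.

Disattenuated r (r / √(r_scale · r_new)):
  Scale A (conv): 0.75 / √(0.82·0.75) = 0.96
  Scale C (disc): 0.57 / √(0.69·0.75) = 0.79
  Scale B (disc): 0.56 / √(0.81·0.75) = 0.72
  Scale E (disc): 0.12 / √(0.91·0.75) = 0.15
  Scale D (disc): 0.47 / √(0.93·0.75) = 0.56
Smallest convergent = 0.96. Discriminant values: 0.79, 0.72, 0.15, 0.56; count ≥ 0.96 → 0.

0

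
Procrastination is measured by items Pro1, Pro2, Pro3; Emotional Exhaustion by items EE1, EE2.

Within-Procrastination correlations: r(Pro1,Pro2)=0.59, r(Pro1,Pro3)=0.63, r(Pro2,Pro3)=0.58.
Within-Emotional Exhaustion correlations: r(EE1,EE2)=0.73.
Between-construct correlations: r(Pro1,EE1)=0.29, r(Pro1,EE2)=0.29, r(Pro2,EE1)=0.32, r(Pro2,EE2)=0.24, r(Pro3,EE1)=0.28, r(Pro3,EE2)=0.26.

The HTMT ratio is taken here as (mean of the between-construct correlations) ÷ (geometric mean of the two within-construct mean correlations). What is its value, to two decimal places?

Mean between = 1.68/6 = 0.2800.
Mean within-Pro = 1.80/3 = 0.6000; mean within-EE = 0.73/1 = 0.7300.
Geometric mean = √(0.6000 × 0.7300) = 0.6618.
HTMT = 0.2800 / 0.6618 = 0.42.

0.42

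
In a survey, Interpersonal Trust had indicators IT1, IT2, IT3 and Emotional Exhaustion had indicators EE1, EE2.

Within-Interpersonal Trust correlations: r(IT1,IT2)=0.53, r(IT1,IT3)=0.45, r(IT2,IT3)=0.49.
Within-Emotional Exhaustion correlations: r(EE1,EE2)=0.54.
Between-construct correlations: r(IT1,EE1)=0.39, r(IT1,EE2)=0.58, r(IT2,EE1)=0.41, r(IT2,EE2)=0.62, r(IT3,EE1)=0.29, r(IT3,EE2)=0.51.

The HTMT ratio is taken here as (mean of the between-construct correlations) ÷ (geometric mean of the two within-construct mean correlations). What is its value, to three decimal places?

0.907

Mean between = 2.80/6 = 0.4667.
Mean within-IT = 1.47/3 = 0.4900; mean within-EE = 0.54/1 = 0.5400.
Geometric mean = √(0.4900 × 0.5400) = 0.5144.
HTMT = 0.4667 / 0.5144 = 0.907.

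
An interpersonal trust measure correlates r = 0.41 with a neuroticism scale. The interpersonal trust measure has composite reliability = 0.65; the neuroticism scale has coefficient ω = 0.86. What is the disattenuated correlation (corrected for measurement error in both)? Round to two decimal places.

0.55

r_true = r_obs / √(r_xx · r_yy) = 0.41 / √(0.65 × 0.86) = 0.41 / √0.5590 = 0.41 / 0.7477 ≈ 0.55.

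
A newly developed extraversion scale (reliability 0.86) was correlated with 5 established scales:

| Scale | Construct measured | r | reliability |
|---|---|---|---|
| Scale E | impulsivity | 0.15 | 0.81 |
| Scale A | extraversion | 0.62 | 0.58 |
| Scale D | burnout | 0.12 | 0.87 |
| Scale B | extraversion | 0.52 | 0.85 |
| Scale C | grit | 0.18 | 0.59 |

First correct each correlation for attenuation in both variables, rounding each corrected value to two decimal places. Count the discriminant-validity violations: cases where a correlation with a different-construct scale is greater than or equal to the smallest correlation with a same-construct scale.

Disattenuated r (r / √(r_scale · r_new)):
  Scale E (disc): 0.15 / √(0.81·0.86) = 0.18
  Scale A (conv): 0.62 / √(0.58·0.86) = 0.88
  Scale D (disc): 0.12 / √(0.87·0.86) = 0.14
  Scale B (conv): 0.52 / √(0.85·0.86) = 0.61
  Scale C (disc): 0.18 / √(0.59·0.86) = 0.25
Smallest convergent = 0.61. Discriminant values: 0.18, 0.14, 0.25; count ≥ 0.61 → 0.

0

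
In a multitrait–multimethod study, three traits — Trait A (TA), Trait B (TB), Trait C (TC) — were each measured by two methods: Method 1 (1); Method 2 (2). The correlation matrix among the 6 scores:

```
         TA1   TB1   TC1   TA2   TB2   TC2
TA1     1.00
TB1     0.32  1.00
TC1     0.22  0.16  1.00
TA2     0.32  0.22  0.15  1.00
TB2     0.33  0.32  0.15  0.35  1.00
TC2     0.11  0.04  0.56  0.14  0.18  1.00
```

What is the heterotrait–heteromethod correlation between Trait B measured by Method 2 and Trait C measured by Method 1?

Different traits and methods: r(TB2, TC1) = 0.15.

0.15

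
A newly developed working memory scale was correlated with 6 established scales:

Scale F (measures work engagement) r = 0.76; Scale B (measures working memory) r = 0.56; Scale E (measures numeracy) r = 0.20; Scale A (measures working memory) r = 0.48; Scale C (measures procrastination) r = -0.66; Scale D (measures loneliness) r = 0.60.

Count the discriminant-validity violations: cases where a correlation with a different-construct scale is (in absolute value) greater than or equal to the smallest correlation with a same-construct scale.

Convergent (same construct = working memory): Scale B, Scale A.
Smallest convergent = 0.48. Discriminant |r|: 0.76, 0.20, 0.66, 0.60; count ≥ 0.48 → 3.

3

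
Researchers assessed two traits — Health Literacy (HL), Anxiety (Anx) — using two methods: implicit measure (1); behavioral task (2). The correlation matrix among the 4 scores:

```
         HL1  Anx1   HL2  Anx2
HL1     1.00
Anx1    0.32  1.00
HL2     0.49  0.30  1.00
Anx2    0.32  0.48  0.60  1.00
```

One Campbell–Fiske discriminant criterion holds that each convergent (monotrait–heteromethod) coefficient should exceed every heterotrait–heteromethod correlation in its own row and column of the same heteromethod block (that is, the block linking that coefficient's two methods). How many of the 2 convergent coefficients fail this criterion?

Convergent coefficients and their comparison sets:
HL (methods 1·2): 0.49 vs {0.32, 0.30} → pass.
Anx (methods 1·2): 0.48 vs {0.30, 0.32} → pass.
0 of 2 fail.

0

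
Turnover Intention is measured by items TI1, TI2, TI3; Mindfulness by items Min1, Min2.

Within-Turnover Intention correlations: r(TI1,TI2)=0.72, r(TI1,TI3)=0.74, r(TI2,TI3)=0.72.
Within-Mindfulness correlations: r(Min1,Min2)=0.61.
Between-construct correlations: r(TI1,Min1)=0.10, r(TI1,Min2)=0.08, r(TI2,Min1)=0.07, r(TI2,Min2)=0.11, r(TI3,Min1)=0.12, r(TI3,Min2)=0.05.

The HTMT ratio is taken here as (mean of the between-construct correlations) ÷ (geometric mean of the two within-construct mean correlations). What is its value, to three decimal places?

0.133

Mean heterotrait r = 0.53/6 = 0.0883.
Mean within-TI = 2.18/3 = 0.7267; mean within-Min = 0.61/1 = 0.6100.
Geometric mean = √(0.7267 × 0.6100) = 0.6658.
HTMT = 0.0883 / 0.6658 = 0.133.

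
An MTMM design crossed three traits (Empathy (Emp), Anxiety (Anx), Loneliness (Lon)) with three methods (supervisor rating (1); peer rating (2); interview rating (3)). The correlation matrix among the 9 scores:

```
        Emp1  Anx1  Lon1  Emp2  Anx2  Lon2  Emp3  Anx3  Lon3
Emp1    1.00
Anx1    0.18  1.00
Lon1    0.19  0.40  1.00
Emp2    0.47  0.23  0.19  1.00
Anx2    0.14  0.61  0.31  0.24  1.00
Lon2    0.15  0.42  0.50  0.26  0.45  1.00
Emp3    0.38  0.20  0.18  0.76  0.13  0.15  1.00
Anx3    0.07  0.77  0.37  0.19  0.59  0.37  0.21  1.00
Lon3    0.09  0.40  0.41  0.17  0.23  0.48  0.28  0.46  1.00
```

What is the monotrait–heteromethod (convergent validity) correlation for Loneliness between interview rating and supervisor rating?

Same trait (Lon), different methods: r(Lon3, Lon1) = 0.41.

0.41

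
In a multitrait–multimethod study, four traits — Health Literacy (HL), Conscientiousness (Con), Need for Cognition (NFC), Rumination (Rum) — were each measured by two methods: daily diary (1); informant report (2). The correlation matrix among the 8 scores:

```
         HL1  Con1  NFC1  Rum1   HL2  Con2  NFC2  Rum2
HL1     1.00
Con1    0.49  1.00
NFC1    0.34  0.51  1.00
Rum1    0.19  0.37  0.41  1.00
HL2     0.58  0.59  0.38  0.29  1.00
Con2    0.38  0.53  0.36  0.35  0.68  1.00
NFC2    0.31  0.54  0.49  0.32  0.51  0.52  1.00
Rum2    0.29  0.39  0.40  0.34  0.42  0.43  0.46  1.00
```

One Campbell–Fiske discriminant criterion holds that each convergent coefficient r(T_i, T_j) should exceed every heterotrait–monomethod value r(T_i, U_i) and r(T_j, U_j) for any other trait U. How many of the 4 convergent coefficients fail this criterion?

Convergent coefficients and their comparison sets:
HL (methods 1·2): 0.58 vs {0.49, 0.68, 0.34, 0.51, 0.19, 0.42} → fail.
Con (methods 1·2): 0.53 vs {0.49, 0.68, 0.51, 0.52, 0.37, 0.43} → fail.
NFC (methods 1·2): 0.49 vs {0.34, 0.51, 0.51, 0.52, 0.41, 0.46} → fail.
Rum (methods 1·2): 0.34 vs {0.19, 0.42, 0.37, 0.43, 0.41, 0.46} → fail.
4 of 4 fail.

4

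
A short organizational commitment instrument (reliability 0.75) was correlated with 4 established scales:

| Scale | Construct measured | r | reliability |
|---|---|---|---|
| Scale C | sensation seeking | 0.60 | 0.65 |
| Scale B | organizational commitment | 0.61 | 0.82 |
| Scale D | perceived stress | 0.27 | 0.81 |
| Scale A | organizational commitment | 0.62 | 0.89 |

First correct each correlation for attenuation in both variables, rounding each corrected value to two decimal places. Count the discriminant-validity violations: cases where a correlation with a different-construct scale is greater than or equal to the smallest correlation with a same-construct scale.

1

Disattenuated r (r / √(r_scale · r_new)):
  Scale C (disc): 0.60 / √(0.65·0.75) = 0.86
  Scale B (conv): 0.61 / √(0.82·0.75) = 0.78
  Scale D (disc): 0.27 / √(0.81·0.75) = 0.35
  Scale A (conv): 0.62 / √(0.89·0.75) = 0.76
Smallest convergent = 0.76. Discriminant values: 0.86, 0.35; count ≥ 0.76 → 1.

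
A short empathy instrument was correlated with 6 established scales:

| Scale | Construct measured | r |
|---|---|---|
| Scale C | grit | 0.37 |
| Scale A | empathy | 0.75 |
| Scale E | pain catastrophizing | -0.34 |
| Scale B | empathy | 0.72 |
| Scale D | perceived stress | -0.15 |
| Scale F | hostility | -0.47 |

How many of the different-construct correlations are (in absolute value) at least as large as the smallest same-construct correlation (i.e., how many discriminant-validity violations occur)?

0

Convergent (same construct = empathy): Scale A, Scale B.
Smallest convergent = 0.72. Discriminant |r|: 0.37, 0.34, 0.15, 0.47; count ≥ 0.72 → 0.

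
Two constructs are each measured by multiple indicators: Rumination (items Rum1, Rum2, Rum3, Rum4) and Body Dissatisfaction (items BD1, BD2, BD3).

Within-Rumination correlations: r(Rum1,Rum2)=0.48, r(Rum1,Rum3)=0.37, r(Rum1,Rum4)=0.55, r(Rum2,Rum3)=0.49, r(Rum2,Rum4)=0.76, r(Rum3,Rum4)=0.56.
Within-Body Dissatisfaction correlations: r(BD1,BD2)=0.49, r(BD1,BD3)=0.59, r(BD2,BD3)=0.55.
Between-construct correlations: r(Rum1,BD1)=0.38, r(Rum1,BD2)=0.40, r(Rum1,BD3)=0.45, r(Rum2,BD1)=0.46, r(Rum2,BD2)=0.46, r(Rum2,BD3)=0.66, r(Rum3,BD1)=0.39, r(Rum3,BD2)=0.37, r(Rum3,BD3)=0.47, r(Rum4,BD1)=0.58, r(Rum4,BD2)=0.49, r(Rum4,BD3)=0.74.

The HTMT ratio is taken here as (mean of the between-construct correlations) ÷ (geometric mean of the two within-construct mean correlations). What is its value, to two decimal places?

Between-construct mean = 5.85/12 = 0.4875.
Mean within-Rum = 3.21/6 = 0.5350; mean within-BD = 1.63/3 = 0.5433.
Geometric mean = √(0.5350 × 0.5433) = 0.5391.
HTMT = 0.4875 / 0.5391 = 0.90.

0.90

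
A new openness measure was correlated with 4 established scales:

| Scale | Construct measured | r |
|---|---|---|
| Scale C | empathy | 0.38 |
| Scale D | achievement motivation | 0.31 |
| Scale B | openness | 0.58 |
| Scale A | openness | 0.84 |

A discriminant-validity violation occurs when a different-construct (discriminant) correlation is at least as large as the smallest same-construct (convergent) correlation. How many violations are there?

0

Convergent (same construct = openness): Scale B, Scale A.
Smallest convergent = 0.58. Discriminant values: 0.38, 0.31; count ≥ 0.58 → 0.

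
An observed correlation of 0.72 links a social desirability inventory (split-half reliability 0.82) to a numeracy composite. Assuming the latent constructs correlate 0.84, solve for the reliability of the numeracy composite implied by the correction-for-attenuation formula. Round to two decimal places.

0.90

r_true = r_obs / √(r_xx · r_yy) ⇒ 0.84 = 0.72 / √(0.82 · r_yy).
√(0.82 · r_yy) = 0.72 / 0.84 = 0.8571; 0.82 · r_yy = 0.7346; r_yy = 0.7346 / 0.82 ≈ 0.90.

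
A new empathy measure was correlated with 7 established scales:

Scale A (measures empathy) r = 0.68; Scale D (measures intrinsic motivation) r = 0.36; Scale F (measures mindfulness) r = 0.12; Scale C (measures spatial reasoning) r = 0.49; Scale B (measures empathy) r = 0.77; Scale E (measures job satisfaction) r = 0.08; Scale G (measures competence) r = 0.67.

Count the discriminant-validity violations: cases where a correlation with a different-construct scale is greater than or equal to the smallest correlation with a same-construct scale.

0

Convergent (same construct = empathy): Scale A, Scale B.
Smallest convergent = 0.68. Discriminant values: 0.36, 0.12, 0.49, 0.08, 0.67; count ≥ 0.68 → 0.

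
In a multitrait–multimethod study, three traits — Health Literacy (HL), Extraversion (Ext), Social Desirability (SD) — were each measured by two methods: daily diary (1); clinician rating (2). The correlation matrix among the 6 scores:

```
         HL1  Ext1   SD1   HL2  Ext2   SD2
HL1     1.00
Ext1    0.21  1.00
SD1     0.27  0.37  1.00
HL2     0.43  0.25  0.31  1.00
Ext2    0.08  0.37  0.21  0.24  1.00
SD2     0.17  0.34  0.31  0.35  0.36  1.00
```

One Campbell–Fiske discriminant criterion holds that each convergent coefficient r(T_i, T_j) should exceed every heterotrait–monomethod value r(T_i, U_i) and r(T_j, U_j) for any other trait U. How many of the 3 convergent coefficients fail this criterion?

Each convergent coefficient versus the relevant comparison correlations:
HL (methods 1·2): 0.43 vs {0.21, 0.24, 0.27, 0.35} → pass.
Ext (methods 1·2): 0.37 vs {0.21, 0.24, 0.37, 0.36} → fail.
SD (methods 1·2): 0.31 vs {0.27, 0.35, 0.37, 0.36} → fail.
2 of 3 fail.

2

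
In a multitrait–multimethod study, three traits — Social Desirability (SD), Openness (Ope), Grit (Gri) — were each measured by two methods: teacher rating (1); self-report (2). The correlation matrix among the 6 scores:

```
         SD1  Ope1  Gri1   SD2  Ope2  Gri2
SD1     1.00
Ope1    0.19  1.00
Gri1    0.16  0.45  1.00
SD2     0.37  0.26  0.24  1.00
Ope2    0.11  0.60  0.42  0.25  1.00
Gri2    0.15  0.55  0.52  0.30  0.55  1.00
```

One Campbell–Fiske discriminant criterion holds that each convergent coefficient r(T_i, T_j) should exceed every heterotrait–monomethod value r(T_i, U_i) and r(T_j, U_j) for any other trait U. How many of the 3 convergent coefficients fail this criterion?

1

Checking each validity diagonal entry against its comparison values:
SD (methods 1·2): 0.37 vs {0.19, 0.25, 0.16, 0.30} → pass.
Ope (methods 1·2): 0.60 vs {0.19, 0.25, 0.45, 0.55} → pass.
Gri (methods 1·2): 0.52 vs {0.16, 0.30, 0.45, 0.55} → fail.
1 of 3 fail.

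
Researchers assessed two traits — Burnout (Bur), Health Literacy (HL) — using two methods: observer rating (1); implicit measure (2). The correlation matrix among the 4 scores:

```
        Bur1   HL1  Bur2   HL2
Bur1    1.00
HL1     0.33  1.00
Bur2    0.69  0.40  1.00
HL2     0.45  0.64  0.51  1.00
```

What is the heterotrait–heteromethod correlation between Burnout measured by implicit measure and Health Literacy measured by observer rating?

0.40

Different traits and methods: r(Bur2, HL1) = 0.40.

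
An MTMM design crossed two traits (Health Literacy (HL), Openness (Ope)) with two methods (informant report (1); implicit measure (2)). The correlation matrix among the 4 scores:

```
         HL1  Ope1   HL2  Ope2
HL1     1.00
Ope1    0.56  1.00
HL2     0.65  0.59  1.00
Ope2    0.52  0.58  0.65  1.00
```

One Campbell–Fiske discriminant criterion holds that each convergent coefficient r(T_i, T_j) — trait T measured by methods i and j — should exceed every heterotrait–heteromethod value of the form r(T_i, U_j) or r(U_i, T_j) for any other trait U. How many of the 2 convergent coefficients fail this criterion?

Each convergent coefficient versus the relevant comparison correlations:
HL (methods 1·2): 0.65 vs {0.52, 0.59} → pass.
Ope (methods 1·2): 0.58 vs {0.59, 0.52} → fail.
1 of 2 fail.

1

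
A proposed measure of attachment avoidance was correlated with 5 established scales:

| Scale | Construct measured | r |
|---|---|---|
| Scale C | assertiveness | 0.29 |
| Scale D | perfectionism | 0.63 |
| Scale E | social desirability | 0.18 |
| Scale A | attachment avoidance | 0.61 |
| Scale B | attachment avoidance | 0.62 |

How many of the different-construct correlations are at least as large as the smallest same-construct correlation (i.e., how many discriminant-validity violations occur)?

1

Convergent (same construct = attachment avoidance): Scale A, Scale B.
Smallest convergent = 0.61. Discriminant values: 0.29, 0.63, 0.18; count ≥ 0.61 → 1.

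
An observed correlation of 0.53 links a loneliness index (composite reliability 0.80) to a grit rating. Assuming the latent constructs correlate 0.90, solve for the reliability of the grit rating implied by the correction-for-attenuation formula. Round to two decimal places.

0.43

r_true = r_obs / √(r_xx · r_yy) ⇒ 0.90 = 0.53 / √(0.80 · r_yy).
√(0.80 · r_yy) = 0.53 / 0.90 = 0.5889; 0.80 · r_yy = 0.3468; r_yy = 0.3468 / 0.80 ≈ 0.43.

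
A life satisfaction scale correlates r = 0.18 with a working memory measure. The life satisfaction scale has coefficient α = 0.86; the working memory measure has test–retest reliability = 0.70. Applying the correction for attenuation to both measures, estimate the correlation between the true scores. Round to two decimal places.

0.23

r_true = r_obs / √(r_xx · r_yy) = 0.18 / √(0.86 × 0.70) = 0.18 / √0.6020 = 0.18 / 0.7759 ≈ 0.23.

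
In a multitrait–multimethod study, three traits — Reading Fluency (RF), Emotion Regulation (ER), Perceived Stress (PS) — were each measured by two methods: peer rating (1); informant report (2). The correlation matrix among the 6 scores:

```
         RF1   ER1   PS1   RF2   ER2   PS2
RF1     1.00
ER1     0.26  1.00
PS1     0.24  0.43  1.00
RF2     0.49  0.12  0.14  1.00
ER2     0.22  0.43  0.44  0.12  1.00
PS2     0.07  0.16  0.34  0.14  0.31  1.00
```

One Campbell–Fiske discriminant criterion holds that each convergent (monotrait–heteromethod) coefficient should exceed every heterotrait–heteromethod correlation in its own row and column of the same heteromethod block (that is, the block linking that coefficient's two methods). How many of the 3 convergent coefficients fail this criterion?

Convergent coefficients and their comparison sets:
RF (methods 1·2): 0.49 vs {0.22, 0.12, 0.07, 0.14} → pass.
ER (methods 1·2): 0.43 vs {0.12, 0.22, 0.16, 0.44} → fail.
PS (methods 1·2): 0.34 vs {0.14, 0.07, 0.44, 0.16} → fail.
2 of 3 fail.

2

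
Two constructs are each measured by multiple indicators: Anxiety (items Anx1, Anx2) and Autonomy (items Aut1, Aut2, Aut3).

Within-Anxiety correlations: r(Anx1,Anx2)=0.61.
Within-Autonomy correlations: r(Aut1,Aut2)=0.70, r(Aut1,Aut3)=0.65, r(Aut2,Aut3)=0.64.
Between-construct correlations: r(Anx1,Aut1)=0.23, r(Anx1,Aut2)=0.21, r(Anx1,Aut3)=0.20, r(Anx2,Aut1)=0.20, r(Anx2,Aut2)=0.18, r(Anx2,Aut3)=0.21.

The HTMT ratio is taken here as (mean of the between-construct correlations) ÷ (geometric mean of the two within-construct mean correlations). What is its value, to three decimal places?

0.322

Mean heterotrait r = 1.23/6 = 0.2050.
Mean within-Anx = 0.61/1 = 0.6100; mean within-Aut = 1.99/3 = 0.6633.
Geometric mean = √(0.6100 × 0.6633) = 0.6361.
HTMT = 0.2050 / 0.6361 = 0.322.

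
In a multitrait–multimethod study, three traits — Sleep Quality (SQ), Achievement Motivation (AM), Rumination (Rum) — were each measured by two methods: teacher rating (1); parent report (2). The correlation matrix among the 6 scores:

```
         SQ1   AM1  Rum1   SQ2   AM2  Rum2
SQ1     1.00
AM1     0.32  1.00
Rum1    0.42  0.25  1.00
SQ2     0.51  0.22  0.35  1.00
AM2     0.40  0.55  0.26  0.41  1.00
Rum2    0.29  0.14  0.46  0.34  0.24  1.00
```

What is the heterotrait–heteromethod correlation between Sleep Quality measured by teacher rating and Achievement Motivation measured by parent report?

0.40

Different traits and methods: r(SQ1, AM2) = 0.40.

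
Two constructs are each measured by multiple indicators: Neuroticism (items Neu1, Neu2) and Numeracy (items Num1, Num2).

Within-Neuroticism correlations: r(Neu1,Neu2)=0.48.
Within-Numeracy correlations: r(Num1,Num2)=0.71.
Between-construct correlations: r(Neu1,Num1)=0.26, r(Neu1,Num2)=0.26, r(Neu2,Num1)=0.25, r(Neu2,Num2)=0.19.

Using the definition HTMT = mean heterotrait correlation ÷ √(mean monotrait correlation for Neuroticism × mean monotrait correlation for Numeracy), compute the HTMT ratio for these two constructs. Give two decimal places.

Mean between = 0.96/4 = 0.2400.
Mean within-Neu = 0.48/1 = 0.4800; mean within-Num = 0.71/1 = 0.7100.
Geometric mean = √(0.4800 × 0.7100) = 0.5838.
HTMT = 0.2400 / 0.5838 = 0.41.

0.41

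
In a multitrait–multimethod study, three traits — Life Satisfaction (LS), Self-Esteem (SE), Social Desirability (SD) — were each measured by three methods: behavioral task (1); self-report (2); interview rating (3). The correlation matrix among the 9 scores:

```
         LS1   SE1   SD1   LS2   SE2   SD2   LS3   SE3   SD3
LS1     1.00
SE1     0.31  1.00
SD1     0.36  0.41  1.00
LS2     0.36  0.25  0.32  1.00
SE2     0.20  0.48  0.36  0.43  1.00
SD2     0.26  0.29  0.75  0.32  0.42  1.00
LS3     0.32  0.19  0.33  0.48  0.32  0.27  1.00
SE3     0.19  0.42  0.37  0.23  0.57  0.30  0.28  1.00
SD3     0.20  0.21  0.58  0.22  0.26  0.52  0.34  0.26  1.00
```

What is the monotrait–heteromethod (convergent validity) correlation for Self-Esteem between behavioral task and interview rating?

0.42

Same trait (SE), different methods: r(SE1, SE3) = 0.42.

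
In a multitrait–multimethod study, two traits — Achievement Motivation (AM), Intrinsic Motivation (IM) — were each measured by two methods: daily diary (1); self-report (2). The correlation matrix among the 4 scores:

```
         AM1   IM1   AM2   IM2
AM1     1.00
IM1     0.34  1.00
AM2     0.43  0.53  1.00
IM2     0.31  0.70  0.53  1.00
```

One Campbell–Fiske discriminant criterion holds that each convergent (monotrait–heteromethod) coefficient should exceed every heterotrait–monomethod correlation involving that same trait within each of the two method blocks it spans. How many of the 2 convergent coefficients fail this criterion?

1

Each convergent coefficient versus the relevant comparison correlations:
AM (methods 1·2): 0.43 vs {0.34, 0.53} → fail.
IM (methods 1·2): 0.70 vs {0.34, 0.53} → pass.
1 of 2 fail.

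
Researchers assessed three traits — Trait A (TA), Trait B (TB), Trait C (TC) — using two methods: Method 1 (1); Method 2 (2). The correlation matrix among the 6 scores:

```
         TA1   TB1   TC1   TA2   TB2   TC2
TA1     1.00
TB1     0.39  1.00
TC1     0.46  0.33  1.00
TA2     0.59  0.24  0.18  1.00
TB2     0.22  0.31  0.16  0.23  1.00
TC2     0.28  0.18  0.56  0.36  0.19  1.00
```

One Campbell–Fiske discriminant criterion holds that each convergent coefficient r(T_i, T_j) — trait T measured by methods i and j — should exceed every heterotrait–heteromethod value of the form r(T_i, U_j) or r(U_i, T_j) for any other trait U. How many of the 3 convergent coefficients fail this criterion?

0

Convergent coefficients and their comparison sets:
TA (methods 1·2): 0.59 vs {0.22, 0.24, 0.28, 0.18} → pass.
TB (methods 1·2): 0.31 vs {0.24, 0.22, 0.18, 0.16} → pass.
TC (methods 1·2): 0.56 vs {0.18, 0.28, 0.16, 0.18} → pass.
0 of 3 fail.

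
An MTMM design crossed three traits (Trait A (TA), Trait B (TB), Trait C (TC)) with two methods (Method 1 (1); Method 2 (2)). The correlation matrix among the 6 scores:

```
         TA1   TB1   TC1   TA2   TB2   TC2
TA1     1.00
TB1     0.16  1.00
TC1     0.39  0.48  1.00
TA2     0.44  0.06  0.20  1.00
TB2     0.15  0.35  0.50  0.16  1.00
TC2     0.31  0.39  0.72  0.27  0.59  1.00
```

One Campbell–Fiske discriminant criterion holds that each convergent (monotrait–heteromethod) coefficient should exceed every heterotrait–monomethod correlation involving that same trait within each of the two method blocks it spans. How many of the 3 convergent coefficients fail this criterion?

1

Checking each validity diagonal entry against its comparison values:
TA (methods 1·2): 0.44 vs {0.16, 0.16, 0.39, 0.27} → pass.
TB (methods 1·2): 0.35 vs {0.16, 0.16, 0.48, 0.59} → fail.
TC (methods 1·2): 0.72 vs {0.39, 0.27, 0.48, 0.59} → pass.
1 of 3 fail.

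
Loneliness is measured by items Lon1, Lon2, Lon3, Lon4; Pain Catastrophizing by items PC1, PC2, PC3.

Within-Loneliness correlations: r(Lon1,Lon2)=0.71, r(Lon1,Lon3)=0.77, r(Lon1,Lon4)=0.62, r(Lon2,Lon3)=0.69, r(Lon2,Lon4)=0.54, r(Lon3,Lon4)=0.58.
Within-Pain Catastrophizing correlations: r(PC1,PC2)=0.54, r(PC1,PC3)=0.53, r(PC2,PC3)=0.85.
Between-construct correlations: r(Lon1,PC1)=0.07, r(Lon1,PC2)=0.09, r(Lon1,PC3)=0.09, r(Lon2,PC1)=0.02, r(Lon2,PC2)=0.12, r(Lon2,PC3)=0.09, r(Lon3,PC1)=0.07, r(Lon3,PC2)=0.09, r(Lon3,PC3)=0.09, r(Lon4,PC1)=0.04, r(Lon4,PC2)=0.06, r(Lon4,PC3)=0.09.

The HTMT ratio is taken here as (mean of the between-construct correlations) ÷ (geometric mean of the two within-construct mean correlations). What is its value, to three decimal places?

Between-construct mean = 0.92/12 = 0.0767.
Mean within-Lon = 3.91/6 = 0.6517; mean within-PC = 1.92/3 = 0.6400.
Geometric mean = √(0.6517 × 0.6400) = 0.6458.
HTMT = 0.0767 / 0.6458 = 0.119.

0.119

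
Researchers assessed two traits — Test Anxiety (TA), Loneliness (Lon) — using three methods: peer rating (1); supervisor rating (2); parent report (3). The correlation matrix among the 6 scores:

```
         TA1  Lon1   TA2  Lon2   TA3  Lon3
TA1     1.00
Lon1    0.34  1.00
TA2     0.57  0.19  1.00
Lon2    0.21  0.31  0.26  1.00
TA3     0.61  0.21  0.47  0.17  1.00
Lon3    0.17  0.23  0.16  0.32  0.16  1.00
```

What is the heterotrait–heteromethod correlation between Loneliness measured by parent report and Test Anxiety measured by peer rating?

0.17

Different traits and methods: r(Lon3, TA1) = 0.17.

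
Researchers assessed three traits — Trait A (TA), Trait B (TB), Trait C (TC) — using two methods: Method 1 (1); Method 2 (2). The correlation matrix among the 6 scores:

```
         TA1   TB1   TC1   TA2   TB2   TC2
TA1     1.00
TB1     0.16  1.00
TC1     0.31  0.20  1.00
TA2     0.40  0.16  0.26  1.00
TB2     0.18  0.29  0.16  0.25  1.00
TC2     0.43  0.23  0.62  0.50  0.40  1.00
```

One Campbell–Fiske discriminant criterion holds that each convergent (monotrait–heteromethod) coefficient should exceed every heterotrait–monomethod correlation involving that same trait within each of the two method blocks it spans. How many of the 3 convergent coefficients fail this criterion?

2

Checking each validity diagonal entry against its comparison values:
TA (methods 1·2): 0.40 vs {0.16, 0.25, 0.31, 0.50} → fail.
TB (methods 1·2): 0.29 vs {0.16, 0.25, 0.20, 0.40} → fail.
TC (methods 1·2): 0.62 vs {0.31, 0.50, 0.20, 0.40} → pass.
2 of 3 fail.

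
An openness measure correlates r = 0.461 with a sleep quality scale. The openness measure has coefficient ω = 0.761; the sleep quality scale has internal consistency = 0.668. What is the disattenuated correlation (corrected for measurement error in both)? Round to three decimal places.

r_true = r_obs / √(r_xx · r_yy) = 0.461 / √(0.761 × 0.668) = 0.461 / √0.508348 = 0.461 / 0.7130 ≈ 0.647.

0.647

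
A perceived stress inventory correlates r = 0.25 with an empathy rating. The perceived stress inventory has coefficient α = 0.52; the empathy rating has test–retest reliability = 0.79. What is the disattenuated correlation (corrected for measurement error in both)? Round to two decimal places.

0.39

r_true = r_obs / √(r_xx · r_yy) = 0.25 / √(0.52 × 0.79) = 0.25 / √0.4108 = 0.25 / 0.6409 ≈ 0.39.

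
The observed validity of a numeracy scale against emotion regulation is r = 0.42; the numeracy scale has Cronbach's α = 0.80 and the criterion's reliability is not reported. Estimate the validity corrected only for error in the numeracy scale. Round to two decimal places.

0.47

Single correction: r_c = r_obs / √r_xx = 0.42 / √0.80 = 0.42 / 0.8944 ≈ 0.47.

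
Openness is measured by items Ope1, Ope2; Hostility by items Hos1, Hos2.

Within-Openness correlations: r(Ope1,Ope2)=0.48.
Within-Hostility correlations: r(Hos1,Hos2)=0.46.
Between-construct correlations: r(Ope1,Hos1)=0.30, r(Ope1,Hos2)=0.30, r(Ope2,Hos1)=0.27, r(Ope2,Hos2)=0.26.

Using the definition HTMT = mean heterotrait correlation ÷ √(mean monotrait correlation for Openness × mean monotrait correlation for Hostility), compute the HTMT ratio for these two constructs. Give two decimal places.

Mean heterotrait r = 1.13/4 = 0.2825.
Mean within-Ope = 0.48/1 = 0.4800; mean within-Hos = 0.46/1 = 0.4600.
Geometric mean = √(0.4800 × 0.4600) = 0.4699.
HTMT = 0.2825 / 0.4699 = 0.60.

0.60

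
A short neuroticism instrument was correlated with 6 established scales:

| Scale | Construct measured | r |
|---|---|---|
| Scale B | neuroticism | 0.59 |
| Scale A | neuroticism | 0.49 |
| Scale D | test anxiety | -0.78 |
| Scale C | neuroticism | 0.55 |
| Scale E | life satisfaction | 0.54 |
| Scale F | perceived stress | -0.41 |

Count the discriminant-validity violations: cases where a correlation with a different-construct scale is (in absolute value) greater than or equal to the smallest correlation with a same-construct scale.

2

Convergent (same construct = neuroticism): Scale B, Scale A, Scale C.
Smallest convergent = 0.49. Discriminant |r|: 0.78, 0.54, 0.41; count ≥ 0.49 → 2.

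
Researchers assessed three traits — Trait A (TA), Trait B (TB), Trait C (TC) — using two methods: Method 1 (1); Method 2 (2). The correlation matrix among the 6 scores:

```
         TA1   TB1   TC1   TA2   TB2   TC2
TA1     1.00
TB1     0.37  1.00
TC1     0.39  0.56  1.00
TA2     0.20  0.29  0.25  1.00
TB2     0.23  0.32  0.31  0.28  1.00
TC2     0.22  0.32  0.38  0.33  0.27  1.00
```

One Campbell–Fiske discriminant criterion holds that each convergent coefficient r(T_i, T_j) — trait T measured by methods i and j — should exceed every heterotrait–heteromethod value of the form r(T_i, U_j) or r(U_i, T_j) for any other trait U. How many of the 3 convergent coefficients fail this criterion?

2

Each convergent coefficient versus the relevant comparison correlations:
TA (methods 1·2): 0.20 vs {0.23, 0.29, 0.22, 0.25} → fail.
TB (methods 1·2): 0.32 vs {0.29, 0.23, 0.32, 0.31} → fail.
TC (methods 1·2): 0.38 vs {0.25, 0.22, 0.31, 0.32} → pass.
2 of 3 fail.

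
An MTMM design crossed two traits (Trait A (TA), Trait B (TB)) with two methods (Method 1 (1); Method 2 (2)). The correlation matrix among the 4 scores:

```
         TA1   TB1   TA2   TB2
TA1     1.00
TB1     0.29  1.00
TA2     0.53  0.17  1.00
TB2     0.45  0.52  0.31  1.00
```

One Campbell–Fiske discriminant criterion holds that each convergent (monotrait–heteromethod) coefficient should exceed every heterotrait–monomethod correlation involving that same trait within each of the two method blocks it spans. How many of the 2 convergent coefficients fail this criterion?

0

Checking each validity diagonal entry against its comparison values:
TA (methods 1·2): 0.53 vs {0.29, 0.31} → pass.
TB (methods 1·2): 0.52 vs {0.29, 0.31} → pass.
0 of 2 fail.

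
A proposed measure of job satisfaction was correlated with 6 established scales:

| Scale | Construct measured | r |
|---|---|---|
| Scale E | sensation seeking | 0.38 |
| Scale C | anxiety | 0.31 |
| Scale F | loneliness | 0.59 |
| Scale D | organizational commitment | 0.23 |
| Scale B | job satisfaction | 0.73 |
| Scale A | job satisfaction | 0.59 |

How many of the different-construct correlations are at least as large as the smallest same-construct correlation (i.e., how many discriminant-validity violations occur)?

1

Convergent (same construct = job satisfaction): Scale B, Scale A.
Smallest convergent = 0.59. Discriminant values: 0.38, 0.31, 0.59, 0.23; count ≥ 0.59 → 1.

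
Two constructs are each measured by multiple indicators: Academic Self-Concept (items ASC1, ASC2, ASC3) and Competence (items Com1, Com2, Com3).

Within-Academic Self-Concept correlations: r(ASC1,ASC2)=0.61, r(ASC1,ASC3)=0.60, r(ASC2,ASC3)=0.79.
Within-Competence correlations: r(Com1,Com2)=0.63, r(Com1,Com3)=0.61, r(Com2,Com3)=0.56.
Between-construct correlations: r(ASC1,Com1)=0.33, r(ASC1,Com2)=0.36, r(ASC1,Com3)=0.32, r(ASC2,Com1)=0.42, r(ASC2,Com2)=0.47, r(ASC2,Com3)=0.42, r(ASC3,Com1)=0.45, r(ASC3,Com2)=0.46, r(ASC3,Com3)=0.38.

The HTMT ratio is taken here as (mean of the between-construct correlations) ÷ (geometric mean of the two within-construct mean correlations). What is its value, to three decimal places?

0.634

Between-construct mean = 3.61/9 = 0.4011.
Mean within-ASC = 2.00/3 = 0.6667; mean within-Com = 1.80/3 = 0.6000.
Geometric mean = √(0.6667 × 0.6000) = 0.6325.
HTMT = 0.4011 / 0.6325 = 0.634.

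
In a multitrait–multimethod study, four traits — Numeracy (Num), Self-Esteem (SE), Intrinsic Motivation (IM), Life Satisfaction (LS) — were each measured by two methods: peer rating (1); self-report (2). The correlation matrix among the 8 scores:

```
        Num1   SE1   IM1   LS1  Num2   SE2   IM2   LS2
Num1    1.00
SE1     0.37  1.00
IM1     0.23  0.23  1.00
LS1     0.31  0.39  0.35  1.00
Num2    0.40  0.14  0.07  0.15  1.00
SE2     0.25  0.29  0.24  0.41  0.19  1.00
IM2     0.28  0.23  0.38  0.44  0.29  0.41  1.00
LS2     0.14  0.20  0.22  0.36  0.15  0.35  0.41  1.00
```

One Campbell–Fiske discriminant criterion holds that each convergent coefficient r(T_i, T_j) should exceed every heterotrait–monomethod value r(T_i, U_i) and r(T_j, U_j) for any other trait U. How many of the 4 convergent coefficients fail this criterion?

3

Convergent coefficients and their comparison sets:
Num (methods 1·2): 0.40 vs {0.37, 0.19, 0.23, 0.29, 0.31, 0.15} → pass.
SE (methods 1·2): 0.29 vs {0.37, 0.19, 0.23, 0.41, 0.39, 0.35} → fail.
IM (methods 1·2): 0.38 vs {0.23, 0.29, 0.23, 0.41, 0.35, 0.41} → fail.
LS (methods 1·2): 0.36 vs {0.31, 0.15, 0.39, 0.35, 0.35, 0.41} → fail.
3 of 4 fail.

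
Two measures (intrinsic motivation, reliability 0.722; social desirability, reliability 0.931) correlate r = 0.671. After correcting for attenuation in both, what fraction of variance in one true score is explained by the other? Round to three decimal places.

0.670

Disattenuated r = 0.671 / √(0.722 × 0.931) = 0.671 / 0.8199 = 0.8184.
Shared true-score variance = 0.8184² = 0.6698 ≈ 0.670.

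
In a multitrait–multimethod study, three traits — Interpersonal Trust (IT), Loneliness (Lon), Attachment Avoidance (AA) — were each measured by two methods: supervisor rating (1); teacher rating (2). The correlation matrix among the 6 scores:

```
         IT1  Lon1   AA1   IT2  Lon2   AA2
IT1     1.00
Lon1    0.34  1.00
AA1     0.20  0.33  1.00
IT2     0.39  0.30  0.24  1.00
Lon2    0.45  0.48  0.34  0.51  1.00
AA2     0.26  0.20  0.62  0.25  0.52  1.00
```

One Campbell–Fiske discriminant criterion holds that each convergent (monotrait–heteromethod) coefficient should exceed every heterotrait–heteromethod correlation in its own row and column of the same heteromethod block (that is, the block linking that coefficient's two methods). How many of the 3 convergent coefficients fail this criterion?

Each convergent coefficient versus the relevant comparison correlations:
IT (methods 1·2): 0.39 vs {0.45, 0.30, 0.26, 0.24} → fail.
Lon (methods 1·2): 0.48 vs {0.30, 0.45, 0.20, 0.34} → pass.
AA (methods 1·2): 0.62 vs {0.24, 0.26, 0.34, 0.20} → pass.
1 of 3 fail.

1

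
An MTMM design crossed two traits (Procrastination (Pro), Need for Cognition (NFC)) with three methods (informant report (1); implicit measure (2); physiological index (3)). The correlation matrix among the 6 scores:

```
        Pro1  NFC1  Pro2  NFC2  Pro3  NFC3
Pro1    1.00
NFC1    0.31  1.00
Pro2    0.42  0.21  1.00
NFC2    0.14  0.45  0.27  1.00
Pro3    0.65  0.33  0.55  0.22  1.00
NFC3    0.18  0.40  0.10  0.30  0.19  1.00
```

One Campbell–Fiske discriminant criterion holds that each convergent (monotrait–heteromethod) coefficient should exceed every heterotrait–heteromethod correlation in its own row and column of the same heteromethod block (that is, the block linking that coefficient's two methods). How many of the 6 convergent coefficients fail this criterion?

Checking each validity diagonal entry against its comparison values:
Pro (methods 1·2): 0.42 vs {0.14, 0.21} → pass.
Pro (methods 1·3): 0.65 vs {0.18, 0.33} → pass.
Pro (methods 2·3): 0.55 vs {0.10, 0.22} → pass.
NFC (methods 1·2): 0.45 vs {0.21, 0.14} → pass.
NFC (methods 1·3): 0.40 vs {0.33, 0.18} → pass.
NFC (methods 2·3): 0.30 vs {0.22, 0.10} → pass.
0 of 6 fail.

0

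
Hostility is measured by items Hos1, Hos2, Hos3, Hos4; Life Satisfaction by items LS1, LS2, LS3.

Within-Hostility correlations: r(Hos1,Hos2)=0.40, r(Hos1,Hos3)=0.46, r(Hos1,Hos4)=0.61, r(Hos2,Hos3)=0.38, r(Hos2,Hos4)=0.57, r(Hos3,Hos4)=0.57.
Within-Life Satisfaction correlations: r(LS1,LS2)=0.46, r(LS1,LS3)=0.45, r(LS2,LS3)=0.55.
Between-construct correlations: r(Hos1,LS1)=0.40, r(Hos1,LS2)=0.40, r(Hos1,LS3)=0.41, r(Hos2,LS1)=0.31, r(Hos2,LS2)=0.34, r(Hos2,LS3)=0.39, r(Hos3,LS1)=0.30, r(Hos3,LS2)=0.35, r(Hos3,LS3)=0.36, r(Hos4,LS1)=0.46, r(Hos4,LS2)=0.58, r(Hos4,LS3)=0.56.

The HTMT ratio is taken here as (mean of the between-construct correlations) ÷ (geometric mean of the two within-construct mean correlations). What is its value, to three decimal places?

Mean between = 4.86/12 = 0.4050.
Mean within-Hos = 2.99/6 = 0.4983; mean within-LS = 1.46/3 = 0.4867.
Geometric mean = √(0.4983 × 0.4867) = 0.4925.
HTMT = 0.4050 / 0.4925 = 0.822.

0.822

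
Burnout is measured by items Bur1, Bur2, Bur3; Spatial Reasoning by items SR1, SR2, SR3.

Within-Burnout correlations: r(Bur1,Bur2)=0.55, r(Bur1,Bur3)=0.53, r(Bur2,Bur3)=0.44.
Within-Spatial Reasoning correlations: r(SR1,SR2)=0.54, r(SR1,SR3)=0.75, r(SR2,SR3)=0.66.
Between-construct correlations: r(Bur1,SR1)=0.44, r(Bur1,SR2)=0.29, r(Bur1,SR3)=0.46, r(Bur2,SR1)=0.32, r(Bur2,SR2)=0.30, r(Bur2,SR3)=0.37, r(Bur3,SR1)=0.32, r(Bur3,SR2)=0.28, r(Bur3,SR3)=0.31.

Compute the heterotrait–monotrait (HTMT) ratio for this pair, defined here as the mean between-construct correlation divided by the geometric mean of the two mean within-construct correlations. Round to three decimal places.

Between-construct mean = 3.09/9 = 0.3433.
Mean within-Bur = 1.52/3 = 0.5067; mean within-SR = 1.95/3 = 0.6500.
Geometric mean = √(0.5067 × 0.6500) = 0.5739.
HTMT = 0.3433 / 0.5739 = 0.598.

0.598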